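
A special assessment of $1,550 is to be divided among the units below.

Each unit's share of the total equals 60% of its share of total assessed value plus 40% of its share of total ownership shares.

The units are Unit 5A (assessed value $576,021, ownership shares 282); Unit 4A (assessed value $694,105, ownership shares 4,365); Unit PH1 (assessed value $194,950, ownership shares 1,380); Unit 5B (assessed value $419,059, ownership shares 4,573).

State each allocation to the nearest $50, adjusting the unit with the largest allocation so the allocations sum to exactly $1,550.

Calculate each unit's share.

Totals — assessed value 1,884,135, ownership shares 10,600.
Composite weights (60% assessed value + 40% ownership shares): Unit 5A 0.1941; Unit 4A 0.3858; Unit PH1 0.1142; Unit 5B 0.3060.
Unrounded shares: Unit 5A 300.82; Unit 4A 597.92; Unit PH1 176.94; Unit 5B 474.32.
After rounding ($50): Unit 5A $300; Unit 4A $600; Unit PH1 $200; Unit 5B $450. Sum = $1,550.
No rounding difference to absorb.

Unit 5A: $300 · Unit 4A: $600 · Unit PH1: $200 · Unit 5B: $450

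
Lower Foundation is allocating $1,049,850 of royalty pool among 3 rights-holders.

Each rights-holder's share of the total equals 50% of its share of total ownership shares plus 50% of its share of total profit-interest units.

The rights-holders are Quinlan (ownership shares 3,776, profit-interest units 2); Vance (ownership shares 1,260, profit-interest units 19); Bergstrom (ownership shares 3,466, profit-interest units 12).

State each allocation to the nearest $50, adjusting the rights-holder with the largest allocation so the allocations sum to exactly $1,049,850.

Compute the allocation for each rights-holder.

Ownership shares total 8,502; profit-interest units total 33.
Combined weights (50% ownership shares + 50% profit-interest units): Quinlan 0.2524; Vance 0.3620; Bergstrom 0.3857.
Unrounded shares: Quinlan 264,948.99; Vance 380,023.65; Bergstrom 404,877.35.
After rounding ($50): Quinlan $264,950; Vance $380,000; Bergstrom $404,900. Sum = $1,049,850.
No rounding difference to absorb.

Quinlan: $264,950 · Vance: $380,000 · Bergstrom: $404,900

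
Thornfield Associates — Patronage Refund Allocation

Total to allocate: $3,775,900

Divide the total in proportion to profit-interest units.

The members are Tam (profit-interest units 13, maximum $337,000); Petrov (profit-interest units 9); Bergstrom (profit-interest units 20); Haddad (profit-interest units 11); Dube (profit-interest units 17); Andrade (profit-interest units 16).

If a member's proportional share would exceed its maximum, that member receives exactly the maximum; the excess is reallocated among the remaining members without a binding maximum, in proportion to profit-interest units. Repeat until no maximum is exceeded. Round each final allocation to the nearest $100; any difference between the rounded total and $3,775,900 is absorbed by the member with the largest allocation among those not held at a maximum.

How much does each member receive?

Profit-interest units total: 86.
Proportional shares (ignoring caps): Tam 570,775.58; Petrov 395,152.33; Bergstrom 878,116.28; Haddad 482,963.95; Dube 746,398.84; Andrade 702,493.02.
Cap binds for Tam ($337,000); residual $3,438,900 reallocated over remaining profit-interest units 73.
Redistributed shares: Petrov 423,973.97 → $424,000; Bergstrom 942,164.38 → $942,200; Haddad 518,190.41 → $518,200; Dube 800,839.73 → $800,800; Andrade 753,731.51 → $753,700.

Tam: $337,000; Petrov: $424,000; Bergstrom: $942,200; Haddad: $518,200; Dube: $800,800; Andrade: $753,700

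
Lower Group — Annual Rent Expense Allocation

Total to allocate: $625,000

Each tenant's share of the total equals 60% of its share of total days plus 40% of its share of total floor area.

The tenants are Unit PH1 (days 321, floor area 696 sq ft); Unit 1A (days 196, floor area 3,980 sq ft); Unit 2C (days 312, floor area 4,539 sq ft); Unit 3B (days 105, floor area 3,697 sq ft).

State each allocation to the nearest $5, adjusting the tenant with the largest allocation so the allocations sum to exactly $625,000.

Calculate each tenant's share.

Totals — days 934, floor area 12,912.
Blended shares (60% days + 40% floor area): Unit PH1 0.2278; Unit 1A 0.2492; Unit 2C 0.3410; Unit 3B 0.1820.
Proportional shares: Unit PH1 142,356.99; Unit 1A 155,753.89; Unit 2C 213,151.03; Unit 3B 113,738.09.
After rounding ($5): Unit PH1 $142,355; Unit 1A $155,755; Unit 2C $213,150; Unit 3B $113,740. Sum = $625,000.
No rounding difference to absorb.

Unit PH1: $142,355 | Unit 1A: $155,755 | Unit 2C: $213,150 | Unit 3B: $113,740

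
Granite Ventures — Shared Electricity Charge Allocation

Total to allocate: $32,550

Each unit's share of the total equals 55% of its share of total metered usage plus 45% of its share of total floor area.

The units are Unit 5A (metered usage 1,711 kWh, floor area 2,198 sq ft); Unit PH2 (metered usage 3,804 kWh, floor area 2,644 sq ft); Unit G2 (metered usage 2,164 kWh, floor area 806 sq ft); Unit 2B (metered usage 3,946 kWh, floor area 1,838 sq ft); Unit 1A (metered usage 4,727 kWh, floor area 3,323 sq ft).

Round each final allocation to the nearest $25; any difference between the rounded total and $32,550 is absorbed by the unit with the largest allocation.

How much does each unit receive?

Totals — metered usage 16,352, floor area 10,809.
Combined weights (55% metered usage + 45% floor area): Unit 5A 0.1491; Unit PH2 0.2380; Unit G2 0.1063; Unit 2B 0.2092; Unit 1A 0.2973.
Pro-rata amounts: Unit 5A 4,851.79; Unit PH2 7,747.64; Unit G2 3,461.42; Unit 2B 6,810.87; Unit 1A 9,678.28.
At nearest $25: Unit 5A $4,850; Unit PH2 $7,750; Unit G2 $3,450; Unit 2B $6,800; Unit 1A $9,675. Sum = $32,525.
Difference $32,550 − $32,525 = +$25 applied to largest allocation (Unit 1A): Unit 1A becomes $9,700.

Unit 5A: $4,850 · Unit PH2: $7,750 · Unit G2: $3,450 · Unit 2B: $6,800 · Unit 1A: $9,700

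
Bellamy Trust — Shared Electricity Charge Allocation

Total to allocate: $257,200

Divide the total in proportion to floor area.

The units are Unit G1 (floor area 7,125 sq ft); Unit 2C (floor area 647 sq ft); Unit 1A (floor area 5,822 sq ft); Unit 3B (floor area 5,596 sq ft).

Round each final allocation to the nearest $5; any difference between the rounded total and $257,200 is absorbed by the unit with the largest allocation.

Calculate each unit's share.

Floor area total: 19,190.
Unrounded shares: Unit G1 7,125/19,190 × $257,200 = 95,495.05; Unit 2C 647/19,190 × $257,200 = 8,671.62; Unit 1A 5,822/19,190 × $257,200 = 78,031.18; Unit 3B 5,596/19,190 × $257,200 = 75,002.15.
At nearest $5: Unit G1 $95,495; Unit 2C $8,670; Unit 1A $78,030; Unit 3B $75,000. Sum = $257,195.
Difference $257,200 − $257,195 = +$5 applied to largest allocation (Unit G1): Unit G1 becomes $95,500.

Unit G1: $95,500 · Unit 2C: $8,670 · Unit 1A: $78,030 · Unit 3B: $75,000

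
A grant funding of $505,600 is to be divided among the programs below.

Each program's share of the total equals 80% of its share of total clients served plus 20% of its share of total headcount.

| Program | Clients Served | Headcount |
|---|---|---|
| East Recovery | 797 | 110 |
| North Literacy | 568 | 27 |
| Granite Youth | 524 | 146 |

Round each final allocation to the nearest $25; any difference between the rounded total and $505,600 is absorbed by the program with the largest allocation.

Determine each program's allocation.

East Recovery: $209,950 | North Literacy: $131,275 | Granite Youth: $164,375

Clients served total 1,889; headcount total 283.
Blended shares (80% clients served + 20% headcount): East Recovery 0.4153; North Literacy 0.2596; Granite Youth 0.3251.
Unrounded shares: East Recovery 209,961.32; North Literacy 131,269.85; Granite Youth 164,368.83.
At nearest $25: East Recovery $209,950; North Literacy $131,275; Granite Youth $164,375. Sum = $505,600.
Rounded total matches; no reconciliation needed.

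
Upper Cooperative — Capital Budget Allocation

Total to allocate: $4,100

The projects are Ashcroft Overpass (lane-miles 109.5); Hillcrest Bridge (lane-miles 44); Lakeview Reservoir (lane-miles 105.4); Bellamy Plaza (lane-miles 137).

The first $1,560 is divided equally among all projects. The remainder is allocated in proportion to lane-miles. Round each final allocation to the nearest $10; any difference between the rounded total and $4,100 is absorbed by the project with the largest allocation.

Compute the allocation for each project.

Ashcroft Overpass: $1,090 · Hillcrest Bridge: $670 · Lakeview Reservoir: $1,070 · Bellamy Plaza: $1,270

First tranche $1,560 split equally: $390 each.
Remainder $2,540 by lane-miles (total 395.9): Ashcroft Overpass 702.53 → $700; Hillcrest Bridge 282.29 → $280; Lakeview Reservoir 676.22 → $680; Bellamy Plaza 878.96 → $880.
Totals: Ashcroft Overpass $390 + $700 = $1,090; Hillcrest Bridge $390 + $280 = $670; Lakeview Reservoir $390 + $680 = $1,070; Bellamy Plaza $390 + $880 = $1,270.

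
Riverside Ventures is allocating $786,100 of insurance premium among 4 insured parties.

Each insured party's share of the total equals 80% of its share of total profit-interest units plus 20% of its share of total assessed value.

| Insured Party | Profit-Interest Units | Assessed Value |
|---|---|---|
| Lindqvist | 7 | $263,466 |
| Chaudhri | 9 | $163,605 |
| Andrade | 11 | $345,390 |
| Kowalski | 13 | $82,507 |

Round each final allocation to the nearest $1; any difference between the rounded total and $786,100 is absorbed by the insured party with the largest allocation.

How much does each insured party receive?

Lindqvist: $158,503 · Chaudhri: $171,583 · Andrade: $236,456 · Kowalski: $219,558

Profit-interest units total 40; assessed value total 854,968.
Blended shares (80% profit-interest units + 20% assessed value): Lindqvist 0.2016; Chaudhri 0.2183; Andrade 0.3008; Kowalski 0.2793.
Raw shares: Lindqvist 158,502.74; Chaudhri 171,583.31; Andrade 236,455.74; Kowalski 219,558.21.
At nearest $1: Lindqvist $158,503; Chaudhri $171,583; Andrade $236,456; Kowalski $219,558. Sum = $786,100.
Rounded total matches; no reconciliation needed.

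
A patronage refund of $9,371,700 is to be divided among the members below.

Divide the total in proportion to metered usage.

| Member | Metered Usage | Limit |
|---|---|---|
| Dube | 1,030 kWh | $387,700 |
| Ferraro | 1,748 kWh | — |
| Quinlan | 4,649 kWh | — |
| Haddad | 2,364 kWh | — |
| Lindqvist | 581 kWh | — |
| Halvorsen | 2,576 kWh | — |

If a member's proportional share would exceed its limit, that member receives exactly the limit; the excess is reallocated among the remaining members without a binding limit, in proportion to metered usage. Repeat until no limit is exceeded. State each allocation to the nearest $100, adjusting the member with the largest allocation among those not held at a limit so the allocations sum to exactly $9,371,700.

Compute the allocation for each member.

Dube: $387,700 | Ferraro: $1,317,700 | Quinlan: $3,504,500 | Haddad: $1,782,000 | Lindqvist: $438,000 | Halvorsen: $1,941,800

Sum of metered usage: 12,948.
Unconstrained shares: Dube 745,509.04; Ferraro 1,265,193.98; Quinlan 3,364,923.80; Haddad 1,711,051.81; Lindqvist 420,525.00; Halvorsen 1,864,496.39.
Held at cap: Dube ($387,700); residual $8,984,000 reallocated over remaining metered usage 11,918.
Shares after redistribution: Ferraro 1,317,673.44 → $1,317,700; Quinlan 3,504,498.74 → $3,504,500; Haddad 1,782,025.17 → $1,782,000; Lindqvist 437,968.12 → $438,000; Halvorsen 1,941,834.54 → $1,941,800.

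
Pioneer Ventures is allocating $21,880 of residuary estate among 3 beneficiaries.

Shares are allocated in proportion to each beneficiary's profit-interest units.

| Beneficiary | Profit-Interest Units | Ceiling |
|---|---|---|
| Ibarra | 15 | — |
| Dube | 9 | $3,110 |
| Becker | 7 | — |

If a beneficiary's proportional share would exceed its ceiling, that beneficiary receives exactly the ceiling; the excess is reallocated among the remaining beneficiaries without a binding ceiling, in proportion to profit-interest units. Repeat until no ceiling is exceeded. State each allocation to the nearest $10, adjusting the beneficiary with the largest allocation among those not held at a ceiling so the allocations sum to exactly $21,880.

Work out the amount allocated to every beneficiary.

Ibarra: $12,800; Dube: $3,110; Becker: $5,970

Combined profit-interest units = 31.
Pro-rata shares before constraints: Ibarra 10,587.10; Dube 6,352.26; Becker 4,940.65.
Capped: Dube ($3,110); residual $18,770 reallocated over remaining profit-interest units 22.
Remaining shares: Ibarra 12,797.73 → $12,800; Becker 5,972.27 → $5,970.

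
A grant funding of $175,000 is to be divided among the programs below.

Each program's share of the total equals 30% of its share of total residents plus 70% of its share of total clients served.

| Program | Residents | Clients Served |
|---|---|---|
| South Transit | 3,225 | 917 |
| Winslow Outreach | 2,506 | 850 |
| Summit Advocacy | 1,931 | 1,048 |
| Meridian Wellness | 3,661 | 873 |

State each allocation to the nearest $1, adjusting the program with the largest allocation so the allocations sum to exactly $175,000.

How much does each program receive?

South Transit: $45,412 | Winslow Outreach: $39,853 | Summit Advocacy: $43,763 | Meridian Wellness: $45,972

Totals — residents 11,323, clients served 3,688.
Composite weights (30% residents + 70% clients served): South Transit 0.2595; Winslow Outreach 0.2277; Summit Advocacy 0.2501; Meridian Wellness 0.2627.
Raw shares: South Transit 45,411.89; Winslow Outreach 39,852.73; Summit Advocacy 43,763.43; Meridian Wellness 45,971.94.
At nearest $1: South Transit $45,412; Winslow Outreach $39,853; Summit Advocacy $43,763; Meridian Wellness $45,972. Sum = $175,000.
No rounding difference to absorb.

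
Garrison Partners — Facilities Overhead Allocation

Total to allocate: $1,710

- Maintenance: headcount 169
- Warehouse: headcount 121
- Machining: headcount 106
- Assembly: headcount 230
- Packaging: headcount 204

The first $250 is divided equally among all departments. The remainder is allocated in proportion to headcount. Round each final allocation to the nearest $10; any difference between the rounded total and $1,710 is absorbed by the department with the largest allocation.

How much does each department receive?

Maintenance: $350 · Warehouse: $260 · Machining: $240 · Assembly: $450 · Packaging: $410

$250 shared equally gives $50 per department.
Remainder $1,460 by headcount (total 830): Maintenance 297.28 → $300; Warehouse 212.84 → $210; Machining 186.46 → $190; Assembly 404.58 → $400; Packaging 358.84 → $360.
Totals: Maintenance $50 + $300 = $350; Warehouse $50 + $210 = $260; Machining $50 + $190 = $240; Assembly $50 + $400 = $450; Packaging $50 + $360 = $410.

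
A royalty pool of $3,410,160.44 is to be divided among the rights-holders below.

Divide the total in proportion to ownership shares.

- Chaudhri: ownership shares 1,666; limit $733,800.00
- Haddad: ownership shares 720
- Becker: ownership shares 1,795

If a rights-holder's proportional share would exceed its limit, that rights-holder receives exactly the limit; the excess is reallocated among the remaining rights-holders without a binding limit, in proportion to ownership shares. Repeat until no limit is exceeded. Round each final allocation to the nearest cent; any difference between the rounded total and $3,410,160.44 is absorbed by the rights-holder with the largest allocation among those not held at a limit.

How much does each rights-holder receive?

Chaudhri: $733,800.00 · Haddad: $766,194.64 · Becker: $1,910,165.80

Sum of ownership shares: 4,181.
Proportional shares (ignoring caps): Chaudhri 1,358,844.1265; Haddad 587,255.5649; Becker 1,464,060.7486.
Cap binds for Chaudhri ($733,800.00); balance $2,676,360.44 reallocated over remaining ownership shares 2,515.
Remaining shares: Haddad 766,194.6389 → $766,194.64; Becker 1,910,165.8011 → $1,910,165.80.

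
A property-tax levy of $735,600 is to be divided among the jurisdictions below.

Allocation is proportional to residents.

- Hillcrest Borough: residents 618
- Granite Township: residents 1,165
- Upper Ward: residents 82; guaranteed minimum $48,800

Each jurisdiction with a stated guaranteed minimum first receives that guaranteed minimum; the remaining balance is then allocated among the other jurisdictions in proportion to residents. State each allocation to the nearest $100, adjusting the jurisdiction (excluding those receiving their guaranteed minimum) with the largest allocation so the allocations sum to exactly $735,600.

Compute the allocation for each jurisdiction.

Minimums first: Upper Ward $48,800. Balance $686,800.
Balance split over remaining residents 1,783: Hillcrest Borough 238,049.58 → $238,000; Granite Township 448,750.42 → $448,800.

Hillcrest Borough: $238,000 | Granite Township: $448,800 | Upper Ward: $48,800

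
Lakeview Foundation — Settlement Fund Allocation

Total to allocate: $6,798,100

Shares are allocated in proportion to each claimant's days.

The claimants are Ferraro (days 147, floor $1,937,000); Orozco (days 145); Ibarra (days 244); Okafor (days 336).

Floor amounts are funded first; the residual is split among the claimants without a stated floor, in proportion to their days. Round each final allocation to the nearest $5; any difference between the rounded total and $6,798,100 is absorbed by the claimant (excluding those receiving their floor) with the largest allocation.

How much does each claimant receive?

Ferraro: $1,937,000; Orozco: $972,220; Ibarra: $1,636,010; Okafor: $2,252,870

Fund the minimums — Ferraro $1,937,000. Residual $4,861,100.
Residual split over remaining days 725: Orozco 972,220.00 → $972,220; Ibarra 1,636,011.59 → $1,636,010; Okafor 2,252,868.41 → $2,252,870.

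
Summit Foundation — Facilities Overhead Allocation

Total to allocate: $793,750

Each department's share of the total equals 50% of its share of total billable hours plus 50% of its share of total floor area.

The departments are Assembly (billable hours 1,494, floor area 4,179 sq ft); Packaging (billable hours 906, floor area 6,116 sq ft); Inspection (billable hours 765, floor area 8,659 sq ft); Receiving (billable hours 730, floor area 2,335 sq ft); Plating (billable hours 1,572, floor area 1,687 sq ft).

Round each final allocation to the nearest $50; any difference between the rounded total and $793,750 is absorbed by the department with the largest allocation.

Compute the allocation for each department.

Totals — billable hours 5,467, floor area 22,976.
Blended shares (50% billable hours + 50% floor area): Assembly 0.2276; Packaging 0.2160; Inspection 0.2584; Receiving 0.1176; Plating 0.1805.
Unrounded shares: Assembly 180,642.21; Packaging 171,415.24; Inspection 205,105.80; Receiving 93,327.63; Plating 143,259.13.
Rounded to nearest $50: Assembly $180,650; Packaging $171,400; Inspection $205,100; Receiving $93,350; Plating $143,250. Sum = $793,750.
No rounding difference to absorb.

Assembly: $180,650 | Packaging: $171,400 | Inspection: $205,100 | Receiving: $93,350 | Plating: $143,250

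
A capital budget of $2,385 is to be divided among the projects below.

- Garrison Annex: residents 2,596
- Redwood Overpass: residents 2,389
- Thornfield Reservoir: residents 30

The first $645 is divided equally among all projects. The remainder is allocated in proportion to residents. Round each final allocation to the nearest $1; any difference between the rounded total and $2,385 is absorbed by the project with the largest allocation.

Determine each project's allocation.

$645 shared equally gives $215 per project.
Remainder $1,740 by residents (total 5,015): Garrison Annex 900.71 → $901; Redwood Overpass 828.89 → $829; Thornfield Reservoir 10.41 → $10.
Totals: Garrison Annex $215 + $901 = $1,116; Redwood Overpass $215 + $829 = $1,044; Thornfield Reservoir $215 + $10 = $225.

Garrison Annex: $1,116 | Redwood Overpass: $1,044 | Thornfield Reservoir: $225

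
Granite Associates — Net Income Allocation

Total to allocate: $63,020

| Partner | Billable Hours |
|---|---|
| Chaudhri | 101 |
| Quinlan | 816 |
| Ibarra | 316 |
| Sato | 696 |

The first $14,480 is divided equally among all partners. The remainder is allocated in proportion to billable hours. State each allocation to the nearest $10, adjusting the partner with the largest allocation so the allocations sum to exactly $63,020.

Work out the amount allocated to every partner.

Chaudhri: $6,160; Quinlan: $24,160; Ibarra: $11,570; Sato: $21,130

Equal tier: $14,480 ÷ 4 = $3,620 apiece.
Remainder $48,540 by billable hours (total 1,929): Chaudhri 2,541.49 → $2,540; Quinlan 20,533.25 → $20,530; Ibarra 7,951.60 → $7,950; Sato 17,513.65 → $17,510.
Rounding difference +$10 on remainder applied to Quinlan.
Totals: Chaudhri $3,620 + $2,540 = $6,160; Quinlan $3,620 + $20,540 = $24,160; Ibarra $3,620 + $7,950 = $11,570; Sato $3,620 + $17,510 = $21,130.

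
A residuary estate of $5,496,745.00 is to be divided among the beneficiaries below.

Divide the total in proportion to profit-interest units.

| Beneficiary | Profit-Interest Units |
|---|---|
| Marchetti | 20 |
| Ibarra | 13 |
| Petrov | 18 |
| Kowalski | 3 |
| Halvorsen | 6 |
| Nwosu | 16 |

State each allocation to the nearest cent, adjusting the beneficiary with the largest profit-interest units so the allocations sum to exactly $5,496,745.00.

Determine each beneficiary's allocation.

Combined profit-interest units = 20 + 13 + 18 + 3 + 6 + 16 = 76.
Raw shares: Marchetti 1,446,511.8421; Ibarra 940,232.6974; Petrov 1,301,860.6579; Kowalski 216,976.7763; Halvorsen 433,953.5526; Nwosu 1,157,209.4737.
Rounded to nearest cent: Marchetti $1,446,511.84; Ibarra $940,232.70; Petrov $1,301,860.66; Kowalski $216,976.78; Halvorsen $433,953.55; Nwosu $1,157,209.47. Sum = $5,496,745.00.
Sum already equals the total — no adjustment.

Marchetti: $1,446,511.84 · Ibarra: $940,232.70 · Petrov: $1,301,860.66 · Kowalski: $216,976.78 · Halvorsen: $433,953.55 · Nwosu: $1,157,209.47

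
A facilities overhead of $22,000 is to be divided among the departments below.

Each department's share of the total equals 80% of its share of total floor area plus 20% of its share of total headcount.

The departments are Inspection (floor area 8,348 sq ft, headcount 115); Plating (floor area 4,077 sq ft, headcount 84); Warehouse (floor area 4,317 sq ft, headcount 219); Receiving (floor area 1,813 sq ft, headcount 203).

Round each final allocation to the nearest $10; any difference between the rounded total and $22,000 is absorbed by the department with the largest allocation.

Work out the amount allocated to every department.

Floor area total 18,555; headcount total 621.
Combined weights (80% floor area + 20% headcount): Inspection 0.3970; Plating 0.2028; Warehouse 0.2567; Receiving 0.1435.
Unrounded shares: Inspection 8,733.15; Plating 4,462.33; Warehouse 5,646.50; Receiving 3,158.01.
At nearest $10: Inspection $8,730; Plating $4,460; Warehouse $5,650; Receiving $3,160. Sum = $22,000.
Sum already equals the total — no adjustment.

Inspection: $8,730; Plating: $4,460; Warehouse: $5,650; Receiving: $3,160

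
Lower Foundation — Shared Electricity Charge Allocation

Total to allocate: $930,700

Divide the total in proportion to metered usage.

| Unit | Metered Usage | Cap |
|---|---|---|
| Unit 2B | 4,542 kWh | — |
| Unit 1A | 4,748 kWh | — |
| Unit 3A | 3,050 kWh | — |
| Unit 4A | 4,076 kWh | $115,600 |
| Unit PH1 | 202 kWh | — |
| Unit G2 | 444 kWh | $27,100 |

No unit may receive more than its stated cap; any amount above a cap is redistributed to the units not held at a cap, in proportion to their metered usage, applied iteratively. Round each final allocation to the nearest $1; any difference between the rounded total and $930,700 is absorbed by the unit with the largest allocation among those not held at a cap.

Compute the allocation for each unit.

Unit 2B: $285,369 · Unit 1A: $298,312 · Unit 3A: $191,628 · Unit 4A: $115,600 · Unit PH1: $12,691 · Unit G2: $27,100

Sum of metered usage: 17,062.
Pro-rata shares before constraints: Unit 2B 247,757.55; Unit 1A 258,994.47; Unit 3A 166,371.76; Unit 4A 222,338.13; Unit PH1 11,018.72; Unit G2 24,219.36.
Capped: Unit 4A ($115,600); balance $815,100 reallocated over remaining metered usage 12,986.
Capped: Unit G2 ($27,100); balance $788,000 reallocated over remaining metered usage 12,542.
Redistributed shares: Unit 2B 285,368.84 → $285,369; Unit 1A 298,311.59 → $298,312; Unit 3A 191,628.13 → $191,628; Unit PH1 12,691.44 → $12,691.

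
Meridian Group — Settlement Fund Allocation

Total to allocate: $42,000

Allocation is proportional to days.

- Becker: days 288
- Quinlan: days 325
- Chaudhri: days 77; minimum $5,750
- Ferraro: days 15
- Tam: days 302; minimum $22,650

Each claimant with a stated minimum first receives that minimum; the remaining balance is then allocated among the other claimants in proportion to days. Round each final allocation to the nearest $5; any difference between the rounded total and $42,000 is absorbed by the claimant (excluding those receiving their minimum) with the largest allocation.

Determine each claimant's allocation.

Becker: $6,235 | Quinlan: $7,040 | Chaudhri: $5,750 | Ferraro: $325 | Tam: $22,650

Guaranteed amounts: Chaudhri $5,750; Tam $22,650. Residual $13,600.
Residual split over remaining days 628: Becker 6,236.94 → $6,235; Quinlan 7,038.22 → $7,040; Ferraro 324.84 → $325.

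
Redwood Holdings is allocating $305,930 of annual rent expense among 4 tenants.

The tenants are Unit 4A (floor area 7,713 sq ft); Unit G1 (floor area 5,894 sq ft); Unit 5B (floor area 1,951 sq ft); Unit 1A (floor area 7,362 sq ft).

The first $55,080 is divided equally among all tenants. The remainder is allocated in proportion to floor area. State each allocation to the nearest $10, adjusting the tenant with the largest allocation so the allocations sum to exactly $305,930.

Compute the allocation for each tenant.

Unit 4A: $98,190 | Unit G1: $78,280 | Unit 5B: $35,120 | Unit 1A: $94,340

$55,080 shared equally gives $13,770 per tenant.
Remainder $250,850 by floor area (total 22,920): Unit 4A 84,415.62 → $84,420; Unit G1 64,507.41 → $64,510; Unit 5B 21,352.89 → $21,350; Unit 1A 80,574.07 → $80,570.
Totals: Unit 4A $13,770 + $84,420 = $98,190; Unit G1 $13,770 + $64,510 = $78,280; Unit 5B $13,770 + $21,350 = $35,120; Unit 1A $13,770 + $80,570 = $94,340.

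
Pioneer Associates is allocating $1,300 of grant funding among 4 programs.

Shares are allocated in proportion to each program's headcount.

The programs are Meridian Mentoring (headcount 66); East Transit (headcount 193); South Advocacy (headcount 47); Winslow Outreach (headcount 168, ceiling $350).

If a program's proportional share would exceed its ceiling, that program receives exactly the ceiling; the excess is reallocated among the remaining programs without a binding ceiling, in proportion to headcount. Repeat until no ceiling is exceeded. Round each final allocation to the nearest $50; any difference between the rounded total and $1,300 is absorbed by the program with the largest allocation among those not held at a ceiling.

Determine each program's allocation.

Combined headcount = 474.
Pro-rata shares before constraints: Meridian Mentoring 181.01; East Transit 529.32; South Advocacy 128.90; Winslow Outreach 460.76.
Held at cap: Winslow Outreach ($350); remaining pool $950 reallocated over remaining headcount 306.
Shares after redistribution: Meridian Mentoring 204.90 → $200; East Transit 599.18 → $600; South Advocacy 145.92 → $150.

Meridian Mentoring: $200 · East Transit: $600 · South Advocacy: $150 · Winslow Outreach: $350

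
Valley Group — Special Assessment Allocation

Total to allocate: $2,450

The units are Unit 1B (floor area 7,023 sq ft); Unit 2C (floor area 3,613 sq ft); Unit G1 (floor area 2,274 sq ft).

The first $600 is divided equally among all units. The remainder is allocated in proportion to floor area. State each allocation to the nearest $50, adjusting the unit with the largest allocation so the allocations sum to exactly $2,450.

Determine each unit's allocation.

Unit 1B: $1,200 · Unit 2C: $700 · Unit G1: $550

$600 shared equally gives $200 per unit.
Remainder $1,850 by floor area (total 12,910): Unit 1B 1,006.39 → $1,000; Unit 2C 517.74 → $500; Unit G1 325.86 → $350.
Totals: Unit 1B $200 + $1,000 = $1,200; Unit 2C $200 + $500 = $700; Unit G1 $200 + $350 = $550.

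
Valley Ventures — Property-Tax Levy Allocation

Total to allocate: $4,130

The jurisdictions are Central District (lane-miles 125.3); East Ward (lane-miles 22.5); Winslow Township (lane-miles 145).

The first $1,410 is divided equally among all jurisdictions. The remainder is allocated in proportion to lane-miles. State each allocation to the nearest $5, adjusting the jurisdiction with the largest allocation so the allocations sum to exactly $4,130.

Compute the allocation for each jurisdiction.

First tranche $1,410 split equally: $470 each.
Remainder $2,720 by lane-miles (total 292.8): Central District 1,163.99 → $1,165; East Ward 209.02 → $210; Winslow Township 1,346.99 → $1,345.
Totals: Central District $470 + $1,165 = $1,635; East Ward $470 + $210 = $680; Winslow Township $470 + $1,345 = $1,815.

Central District: $1,635; East Ward: $680; Winslow Township: $1,815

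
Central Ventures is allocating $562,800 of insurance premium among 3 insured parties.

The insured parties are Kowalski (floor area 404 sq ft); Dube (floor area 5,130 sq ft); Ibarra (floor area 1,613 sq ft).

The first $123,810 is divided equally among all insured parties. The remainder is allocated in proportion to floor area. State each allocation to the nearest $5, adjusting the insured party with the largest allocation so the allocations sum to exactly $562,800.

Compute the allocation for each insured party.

$123,810 shared equally gives $41,270 per insured party.
Remainder $438,990 by floor area (total 7,147): Kowalski 24,814.88 → $24,815; Dube 315,099.86 → $315,100; Ibarra 99,075.26 → $99,075.
Totals: Kowalski $41,270 + $24,815 = $66,085; Dube $41,270 + $315,100 = $356,370; Ibarra $41,270 + $99,075 = $140,345.

Kowalski: $66,085 · Dube: $356,370 · Ibarra: $140,345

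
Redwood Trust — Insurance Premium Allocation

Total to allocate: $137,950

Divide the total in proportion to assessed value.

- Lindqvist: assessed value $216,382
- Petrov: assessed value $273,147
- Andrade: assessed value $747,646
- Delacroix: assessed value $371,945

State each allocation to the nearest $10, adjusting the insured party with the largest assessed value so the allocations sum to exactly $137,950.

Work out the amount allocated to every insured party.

Lindqvist: $18,550; Petrov: $23,420; Andrade: $64,090; Delacroix: $31,890

Sum of assessed value: 1,609,120.
Proportional shares: Lindqvist 216,382/1,609,120 × $137,950 = 18,550.45; Petrov 273,147/1,609,120 × $137,950 = 23,416.92; Andrade 747,646/1,609,120 × $137,950 = 64,095.76; Delacroix 371,945/1,609,120 × $137,950 = 31,886.88.
Rounded to nearest $10: Lindqvist $18,550; Petrov $23,420; Andrade $64,100; Delacroix $31,890. Sum = $137,960.
Difference $137,950 − $137,960 = −$10 applied to largest assessed value (Andrade): Andrade becomes $64,090.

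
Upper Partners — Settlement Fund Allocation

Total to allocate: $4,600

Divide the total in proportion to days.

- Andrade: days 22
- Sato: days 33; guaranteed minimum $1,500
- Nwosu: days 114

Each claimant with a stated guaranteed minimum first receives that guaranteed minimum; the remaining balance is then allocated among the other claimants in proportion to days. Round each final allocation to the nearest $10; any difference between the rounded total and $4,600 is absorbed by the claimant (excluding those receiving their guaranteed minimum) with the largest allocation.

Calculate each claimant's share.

Fund the minimums — Sato $1,500. Balance $3,100.
Balance split over remaining days 136: Andrade 501.47 → $500; Nwosu 2,598.53 → $2,600.

Andrade: $500 · Sato: $1,500 · Nwosu: $2,600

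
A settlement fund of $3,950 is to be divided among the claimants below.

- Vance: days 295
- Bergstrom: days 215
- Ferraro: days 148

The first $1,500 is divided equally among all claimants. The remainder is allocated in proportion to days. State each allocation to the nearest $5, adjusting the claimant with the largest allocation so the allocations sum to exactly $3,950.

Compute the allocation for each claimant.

Vance: $1,600 · Bergstrom: $1,300 · Ferraro: $1,050

Equal tier: $1,500 ÷ 3 = $500 apiece.
Remainder $2,450 by days (total 658): Vance 1,098.40 → $1,100; Bergstrom 800.53 → $800; Ferraro 551.06 → $550.
Totals: Vance $500 + $1,100 = $1,600; Bergstrom $500 + $800 = $1,300; Ferraro $500 + $550 = $1,050.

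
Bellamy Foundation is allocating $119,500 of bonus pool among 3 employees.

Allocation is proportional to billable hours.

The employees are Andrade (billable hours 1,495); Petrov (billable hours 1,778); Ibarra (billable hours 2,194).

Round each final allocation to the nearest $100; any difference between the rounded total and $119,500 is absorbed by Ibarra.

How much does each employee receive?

Billable hours total: 5,467.
Raw shares: Andrade 1,495/5,467 × $119,500 = 32,678.34; Petrov 1,778/5,467 × $119,500 = 38,864.28; Ibarra 2,194/5,467 × $119,500 = 47,957.38.
Rounded to nearest $100: Andrade $32,700; Petrov $38,900; Ibarra $48,000. Sum = $119,600.
Difference $119,500 − $119,600 = −$100 applied to Ibarra: Ibarra becomes $47,900.

Andrade: $32,700; Petrov: $38,900; Ibarra: $47,900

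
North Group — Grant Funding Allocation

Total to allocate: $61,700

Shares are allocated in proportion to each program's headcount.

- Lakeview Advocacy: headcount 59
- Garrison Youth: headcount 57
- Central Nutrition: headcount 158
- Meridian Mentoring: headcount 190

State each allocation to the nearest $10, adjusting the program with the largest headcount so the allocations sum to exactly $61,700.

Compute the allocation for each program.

Combined headcount = 464.
Proportional shares: Lakeview Advocacy 59/464 × $61,700 = 7,845.47; Garrison Youth 57/464 × $61,700 = 7,579.53; Central Nutrition 158/464 × $61,700 = 21,009.91; Meridian Mentoring 190/464 × $61,700 = 25,265.09.
Rounded to nearest $10: Lakeview Advocacy $7,850; Garrison Youth $7,580; Central Nutrition $21,010; Meridian Mentoring $25,270. Sum = $61,710.
Difference $61,700 − $61,710 = −$10 applied to largest headcount (Meridian Mentoring): Meridian Mentoring becomes $25,260.

Lakeview Advocacy: $7,850 | Garrison Youth: $7,580 | Central Nutrition: $21,010 | Meridian Mentoring: $25,260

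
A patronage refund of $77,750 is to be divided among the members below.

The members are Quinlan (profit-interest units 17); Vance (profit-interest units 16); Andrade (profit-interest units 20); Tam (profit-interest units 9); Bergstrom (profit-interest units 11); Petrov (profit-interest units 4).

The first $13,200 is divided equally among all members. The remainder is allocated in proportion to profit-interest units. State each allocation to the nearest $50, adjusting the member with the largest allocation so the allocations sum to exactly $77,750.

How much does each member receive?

Equal tier: $13,200 ÷ 6 = $2,200 apiece.
Remainder $64,550 by profit-interest units (total 77): Quinlan 14,251.30 → $14,250; Vance 13,412.99 → $13,400; Andrade 16,766.23 → $16,750; Tam 7,544.81 → $7,550; Bergstrom 9,221.43 → $9,200; Petrov 3,353.25 → $3,350.
Rounding difference +$50 on remainder applied to Andrade.
Totals: Quinlan $2,200 + $14,250 = $16,450; Vance $2,200 + $13,400 = $15,600; Andrade $2,200 + $16,800 = $19,000; Tam $2,200 + $7,550 = $9,750; Bergstrom $2,200 + $9,200 = $11,400; Petrov $2,200 + $3,350 = $5,550.

Quinlan: $16,450 | Vance: $15,600 | Andrade: $19,000 | Tam: $9,750 | Bergstrom: $11,400 | Petrov: $5,550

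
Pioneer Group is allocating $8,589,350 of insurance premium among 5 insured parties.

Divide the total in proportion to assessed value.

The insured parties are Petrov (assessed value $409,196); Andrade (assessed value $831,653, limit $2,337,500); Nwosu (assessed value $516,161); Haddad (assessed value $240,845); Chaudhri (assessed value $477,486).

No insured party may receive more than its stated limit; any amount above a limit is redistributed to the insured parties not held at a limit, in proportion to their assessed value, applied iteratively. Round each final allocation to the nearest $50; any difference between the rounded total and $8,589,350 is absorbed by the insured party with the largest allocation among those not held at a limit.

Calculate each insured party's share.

Assessed value total: 2,475,341.
Proportional shares (ignoring caps): Petrov 1,419,896.35; Andrade 2,885,807.93; Nwosu 1,791,061.31; Haddad 835,724.05; Chaudhri 1,656,860.36.
Held at cap: Andrade ($2,337,500); residual $6,251,850 reallocated over remaining assessed value 1,643,688.
Redistributed shares: Petrov 1,556,397.57 → $1,556,400; Nwosu 1,963,244.33 → $1,963,250; Haddad 916,066.07 → $916,050; Chaudhri 1,816,142.02 → $1,816,150.

Petrov: $1,556,400 · Andrade: $2,337,500 · Nwosu: $1,963,250 · Haddad: $916,050 · Chaudhri: $1,816,150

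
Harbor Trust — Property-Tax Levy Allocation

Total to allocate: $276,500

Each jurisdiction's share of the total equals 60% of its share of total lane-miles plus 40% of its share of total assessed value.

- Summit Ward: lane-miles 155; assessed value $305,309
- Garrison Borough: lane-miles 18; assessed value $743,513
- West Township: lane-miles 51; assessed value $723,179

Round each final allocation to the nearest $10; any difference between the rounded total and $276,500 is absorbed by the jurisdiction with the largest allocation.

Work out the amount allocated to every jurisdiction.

Summit Ward: $133,850; Garrison Borough: $59,740; West Township: $82,910

Totals — lane-miles 224, assessed value 1,772,001.
Blended shares (60% lane-miles + 40% assessed value): Summit Ward 0.4841; Garrison Borough 0.2161; West Township 0.2999.
Raw shares: Summit Ward 133,852.83; Garrison Borough 59,737.85; West Township 82,909.32.
After rounding ($10): Summit Ward $133,850; Garrison Borough $59,740; West Township $82,910. Sum = $276,500.
Rounded total matches; no reconciliation needed.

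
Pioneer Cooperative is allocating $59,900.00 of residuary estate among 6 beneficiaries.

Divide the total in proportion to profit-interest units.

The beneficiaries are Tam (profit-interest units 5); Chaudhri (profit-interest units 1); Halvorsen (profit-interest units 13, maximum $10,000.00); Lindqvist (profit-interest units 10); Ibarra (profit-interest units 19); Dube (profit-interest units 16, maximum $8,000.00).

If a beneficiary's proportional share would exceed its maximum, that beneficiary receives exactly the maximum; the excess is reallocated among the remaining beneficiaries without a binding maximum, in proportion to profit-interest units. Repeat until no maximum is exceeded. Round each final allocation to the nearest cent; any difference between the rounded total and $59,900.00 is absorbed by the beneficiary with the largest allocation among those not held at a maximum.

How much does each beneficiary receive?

Tam: $5,985.71 | Chaudhri: $1,197.14 | Halvorsen: $10,000.00 | Lindqvist: $11,971.43 | Ibarra: $22,745.72 | Dube: $8,000.00

Combined profit-interest units = 64.
Proportional shares (ignoring caps): Tam 4,679.6875; Chaudhri 935.9375; Halvorsen 12,167.1875; Lindqvist 9,359.3750; Ibarra 17,782.8125; Dube 14,975.0000.
Capped: Halvorsen ($10,000.00), Dube ($8,000.00); residual $41,900.00 reallocated over remaining profit-interest units 35.
Redistributed shares: Tam 5,985.7143 → $5,985.71; Chaudhri 1,197.1429 → $1,197.14; Lindqvist 11,971.4286 → $11,971.43; Ibarra 22,745.7143 → $22,745.71.
Rounding difference +$0.01 applied to Ibarra → $22,745.72.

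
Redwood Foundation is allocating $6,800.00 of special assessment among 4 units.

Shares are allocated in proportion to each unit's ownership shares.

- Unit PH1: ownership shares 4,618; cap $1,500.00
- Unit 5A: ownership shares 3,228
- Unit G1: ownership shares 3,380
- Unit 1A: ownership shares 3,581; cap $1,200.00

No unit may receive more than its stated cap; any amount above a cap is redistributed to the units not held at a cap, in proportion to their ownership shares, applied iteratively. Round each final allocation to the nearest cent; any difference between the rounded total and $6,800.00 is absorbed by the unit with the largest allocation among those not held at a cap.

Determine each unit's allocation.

Sum of ownership shares: 14,807.
Proportional shares (ignoring caps): Unit PH1 2,120.7807; Unit 5A 1,482.4340; Unit G1 1,552.2388; Unit 1A 1,644.5465.
Capped: Unit PH1 ($1,500.00), Unit 1A ($1,200.00); remaining pool $4,100.00 reallocated over remaining ownership shares 6,608.
Redistributed shares: Unit 5A 2,002.84504 → $2,002.85; Unit G1 2,097.15496 → $2,097.15.

Unit PH1: $1,500.00 | Unit 5A: $2,002.85 | Unit G1: $2,097.15 | Unit 1A: $1,200.00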